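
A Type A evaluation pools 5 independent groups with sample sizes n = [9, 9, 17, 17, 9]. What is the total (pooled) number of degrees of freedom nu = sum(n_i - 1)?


nu = sum_i (n_i - 1)
nu = ((9 - 1) + (9 - 1) + (17 - 1) + (17 - 1) + (9 - 1))
nu = 8 + 8 + 16 + 16 + 8
nu = 56

56


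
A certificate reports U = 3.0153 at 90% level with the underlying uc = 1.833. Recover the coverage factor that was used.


k = U / uc
k = 3.0153 / 1.833
k = 1.645

1.645


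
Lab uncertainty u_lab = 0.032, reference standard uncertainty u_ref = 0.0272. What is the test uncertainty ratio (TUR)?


TUR = u_lab / u_ref
= 0.032 / 0.0272
= 1.1765

1.1765


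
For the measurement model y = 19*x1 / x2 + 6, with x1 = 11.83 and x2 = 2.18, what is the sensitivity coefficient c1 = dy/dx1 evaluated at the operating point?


y = 19*x1 / x2 + 6
dy/dx1 = 19/x2
Evaluate at x2 = 2.18: c1 = 19 / 2.18
c1 = 8.7156

8.7156


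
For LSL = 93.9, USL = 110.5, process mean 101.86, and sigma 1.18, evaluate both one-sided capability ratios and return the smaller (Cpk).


Cpu = (USL - mean) / (3*sigma) = (110.5 - 101.86) / (3*1.18) = 2.4407
Cpl = (mean - LSL) / (3*sigma) = (101.86 - 93.9) / (3*1.18) = 2.2486
Cpk = min(Cpu, Cpl) = 2.2486

2.2486


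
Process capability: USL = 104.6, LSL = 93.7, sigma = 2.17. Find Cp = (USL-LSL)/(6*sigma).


Cp = (USL - LSL) / (6 * sigma)
= (104.6 - 93.7) / (6 * 2.17)
= 10.9000 / 13.0200
= 0.8372

0.8372


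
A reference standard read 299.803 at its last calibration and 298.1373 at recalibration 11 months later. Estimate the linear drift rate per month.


rate = (v2 - v1) / months
= (298.1373 - 299.803) / 11
= -1.6657 / 11
= -0.1514

-0.1514


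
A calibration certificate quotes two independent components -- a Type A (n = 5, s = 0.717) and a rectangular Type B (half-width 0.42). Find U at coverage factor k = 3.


u_A = s / sqrt(n) = 0.717 / sqrt(5) = 0.32065215
u_B = half_width / sqrt(3) = 0.42 / sqrt(3) = 0.24248711
uc = sqrt(u_A^2 + u_B^2) = sqrt(0.32065215^2 + 0.24248711^2) = 0.40201716
U = k * uc = 3 * 0.40201716
U = 1.2061

1.2061


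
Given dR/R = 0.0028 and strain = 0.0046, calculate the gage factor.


GF = (dR/R) / epsilon
= 0.0028 / 0.0046
= 0.6087

0.6087


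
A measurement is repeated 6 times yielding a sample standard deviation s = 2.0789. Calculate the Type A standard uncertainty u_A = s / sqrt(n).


u_A = s / sqrt(n)
u_A = 2.0789 / sqrt(6)
u_A = 2.0789 / 2.4494897
u_A = 0.8487

0.8487


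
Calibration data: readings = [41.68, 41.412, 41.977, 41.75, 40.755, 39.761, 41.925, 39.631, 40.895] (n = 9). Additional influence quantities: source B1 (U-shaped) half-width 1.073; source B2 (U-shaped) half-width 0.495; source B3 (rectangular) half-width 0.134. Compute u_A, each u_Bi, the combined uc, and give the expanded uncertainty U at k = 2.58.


mean = (41.68 + 41.412 + 41.977 + 41.75 + 40.755 + 39.761 + 41.925 + 39.631 + 40.895) / 9 = 41.08733333
s = sqrt(sum((x - mean)^2)/(n-1)) = 0.89557844
u_A = s / sqrt(n) = 0.89557844 / sqrt(9) = 0.29852615
u_B1 = 1.073 / sqrt(2) = 0.75872558
u_B2 = 0.495 / sqrt(2) = 0.35001786
u_B3 = 0.134 / sqrt(3) = 0.077364936
uc = sqrt(0.29852615^2 + 0.75872558^2 + 0.35001786^2 + 0.077364936^2) = 0.89066279
U = k * uc = 2.58 * 0.89066279
U = 2.2979

2.2979


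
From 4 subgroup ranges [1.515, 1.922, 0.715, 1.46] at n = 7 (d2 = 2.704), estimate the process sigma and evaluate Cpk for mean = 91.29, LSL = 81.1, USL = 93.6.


R_bar = (1.515 + 1.922 + 0.715 + 1.46) / 4 = 1.403
sigma = R_bar / d2 = 1.403 / 2.704 = 0.51886095
Cp = (USL - LSL)/(6*sigma) = (93.6 - 81.1)/(6*0.51886095) = 4.0152
Cpu = (93.6 - 91.29)/(3*0.51886095) = 1.4840
Cpl = (91.29 - 81.1)/(3*0.51886095) = 6.5464
Cpk = min(Cpu, Cpl) = 1.4840

1.4840


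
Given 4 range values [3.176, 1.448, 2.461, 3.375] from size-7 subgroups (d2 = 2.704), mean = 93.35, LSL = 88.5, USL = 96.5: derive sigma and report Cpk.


R_bar = (3.176 + 1.448 + 2.461 + 3.375) / 4 = 2.615
sigma = R_bar / d2 = 2.615 / 2.704 = 0.9670858
Cp = (USL - LSL)/(6*sigma) = (96.5 - 88.5)/(6*0.9670858) = 1.3787
Cpu = (96.5 - 93.35)/(3*0.9670858) = 1.0857
Cpl = (93.35 - 88.5)/(3*0.9670858) = 1.6717
Cpk = min(Cpu, Cpl) = 1.0857

1.0857


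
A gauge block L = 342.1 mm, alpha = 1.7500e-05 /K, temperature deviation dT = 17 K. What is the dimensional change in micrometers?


dL = L * alpha * dT
= 342.1 * 1.7500e-05 * 17
= 0.1017747 mm
dL_um = 0.1017747 * 1000 = 101.7747 um

101.7747


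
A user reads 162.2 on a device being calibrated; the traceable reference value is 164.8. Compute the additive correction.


Correction = standard - reading
= 164.8 - 162.2
= 2.6000

2.6000


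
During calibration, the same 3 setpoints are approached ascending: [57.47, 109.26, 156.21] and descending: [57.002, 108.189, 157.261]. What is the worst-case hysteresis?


|57.47 - 57.002| = 0.4680
|109.26 - 108.189| = 1.0710
|156.21 - 157.261| = 1.0510
hysteresis = max(diffs) = 1.0710

1.0710


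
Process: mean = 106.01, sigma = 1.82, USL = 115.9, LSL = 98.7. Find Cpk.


Cpu = (USL - mean) / (3*sigma) = (115.9 - 106.01) / (3*1.82) = 1.8114
Cpl = (mean - LSL) / (3*sigma) = (106.01 - 98.7) / (3*1.82) = 1.3388
Cpk = min(Cpu, Cpl) = 1.3388

1.3388


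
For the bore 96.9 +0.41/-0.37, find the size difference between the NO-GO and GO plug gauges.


GO = nominal - lower_tol (smallest hole = maximum material condition)
GO = 96.9 - 0.37 = 96.53
NO-GO = nominal + upper_tol (largest hole = least material condition)
NO-GO = 96.9 + 0.41 = 97.31
spread = NO-GO - GO = 97.31 - 96.53 = 0.7800

0.7800


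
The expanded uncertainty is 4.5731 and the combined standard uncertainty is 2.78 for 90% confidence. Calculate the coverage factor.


k = U / uc
k = 4.5731 / 2.78
k = 1.645

1.645


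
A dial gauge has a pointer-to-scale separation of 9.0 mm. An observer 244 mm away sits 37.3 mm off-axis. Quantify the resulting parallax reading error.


error = h * offset / d
= 9.0 * 37.3 / 244
= 1.3758

1.3758


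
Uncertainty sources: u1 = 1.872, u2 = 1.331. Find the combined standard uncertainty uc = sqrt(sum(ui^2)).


uc = sqrt(1.872^2 + 1.331^2)
uc = sqrt(5.275945)
uc = 2.2969

2.2969


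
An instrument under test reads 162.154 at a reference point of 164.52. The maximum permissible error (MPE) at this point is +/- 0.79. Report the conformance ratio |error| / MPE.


e = indication - reference = 162.154 - 164.52 = -2.3660
|e| = 2.3660
ratio = |e| / MPE = 2.3660 / 0.79
ratio = 2.9949

2.9949


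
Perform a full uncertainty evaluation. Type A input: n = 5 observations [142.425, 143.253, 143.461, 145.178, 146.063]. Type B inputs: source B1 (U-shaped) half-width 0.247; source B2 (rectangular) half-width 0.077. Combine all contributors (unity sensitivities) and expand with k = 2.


mean = (142.425 + 143.253 + 143.461 + 145.178 + 146.063) / 5 = 144.076
s = sqrt(sum((x - mean)^2)/(n-1)) = 1.49532
u_A = s / sqrt(n) = 1.49532 / sqrt(5) = 0.66872743
u_B1 = 0.247 / sqrt(2) = 0.17465537
u_B2 = 0.077 / sqrt(3) = 0.044455971
uc = sqrt(0.66872743^2 + 0.17465537^2 + 0.044455971^2) = 0.69258733
U = k * uc = 2 * 0.69258733
U = 1.3852

1.3852


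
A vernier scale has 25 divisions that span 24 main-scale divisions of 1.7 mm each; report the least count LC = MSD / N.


LC = MSD / n_div
= 1.7 / 25
= 0.0680

0.0680


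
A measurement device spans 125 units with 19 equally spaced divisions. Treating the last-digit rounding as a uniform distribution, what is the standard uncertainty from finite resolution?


resolution = range / divisions
resolution = 125 / 19 = 6.5789474
u_res = resolution / (2*sqrt(3))
u_res = 6.5789474 / 3.4641016
u_res = 1.8992

1.8992


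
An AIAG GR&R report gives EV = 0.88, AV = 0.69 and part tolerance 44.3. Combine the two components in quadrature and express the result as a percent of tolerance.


GRR = sqrt(EV^2 + AV^2) = sqrt(0.88^2 + 0.69^2) = 1.1182576
%GRR = GRR / tol * 100 = 1.1182576 / 44.3 * 100
%GRR = 2.5243

2.5243


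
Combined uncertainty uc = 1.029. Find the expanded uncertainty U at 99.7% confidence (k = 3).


U = k * uc
U = 3 * 1.029
U = 3.0870

3.0870


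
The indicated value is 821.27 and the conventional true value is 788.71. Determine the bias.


Systematic error = measured - true
= 821.27 - 788.71
= 32.5600

32.5600


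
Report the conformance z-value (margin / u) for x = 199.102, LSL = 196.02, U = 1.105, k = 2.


u = U / k = 1.105 / 2 = 0.5525
margin = |LSL - x| = |196.02 - 199.102| = 3.082
z = margin / u = 3.082 / 0.5525
z = 5.5783

5.5783


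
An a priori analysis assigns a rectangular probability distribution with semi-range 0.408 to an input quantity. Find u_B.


u_B = half_width / sqrt(3)
u_B = 0.408 / 1.7320508
u_B = 0.2356

0.2356


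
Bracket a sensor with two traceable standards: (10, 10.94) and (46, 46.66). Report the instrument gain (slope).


slope = (y2 - y1) / (x2 - x1)
= (46.66 - 10.94) / (46 - 10)
= 35.7200 / 36
= 0.9922

0.9922


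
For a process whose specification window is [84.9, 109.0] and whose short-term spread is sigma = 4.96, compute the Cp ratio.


Cp = (USL - LSL) / (6 * sigma)
= (109.0 - 84.9) / (6 * 4.96)
= 24.1000 / 29.7600
= 0.8098

0.8098


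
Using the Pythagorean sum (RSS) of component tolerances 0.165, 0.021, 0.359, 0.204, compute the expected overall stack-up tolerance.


RSS = sqrt(0.165^2 + 0.021^2 + 0.359^2 + 0.204^2)
= sqrt(0.198163)
= 0.4452

0.4452


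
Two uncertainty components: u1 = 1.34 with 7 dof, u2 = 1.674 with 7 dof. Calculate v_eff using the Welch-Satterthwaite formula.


uc = sqrt(u1^2 + u2^2) = sqrt(1.34^2 + 1.674^2) = 2.1442658
v_eff = uc^4 / (u1^4/v1 + u2^4/v2)
= 2.1442658^4 / (1.34^4/7 + 1.674^4/7)
= 21.140462 / 1.5824186
v_eff = 13.3596

13.3596


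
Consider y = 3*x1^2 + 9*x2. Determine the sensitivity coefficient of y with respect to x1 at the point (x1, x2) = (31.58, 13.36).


y = 3*x1^2 + 9*x2
dy/dx1 = 2*3*x1
Evaluate at x1 = 31.58: c1 = 6 * 31.58
c1 = 189.4800

189.4800


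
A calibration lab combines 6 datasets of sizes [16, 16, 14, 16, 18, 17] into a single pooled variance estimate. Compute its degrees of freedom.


nu = sum_i (n_i - 1)
nu = ((16 - 1) + (16 - 1) + (14 - 1) + (16 - 1) + (18 - 1) + (17 - 1))
nu = 15 + 15 + 13 + 15 + 17 + 16
nu = 91

91


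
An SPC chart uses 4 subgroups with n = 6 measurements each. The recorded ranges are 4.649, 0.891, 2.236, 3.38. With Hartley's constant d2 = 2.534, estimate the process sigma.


R_bar = (4.649 + 0.891 + 2.236 + 3.38) / 4
R_bar = 11.156 / 4 = 2.789
sigma_hat = R_bar / d2 = 2.789 / 2.534 = 1.1006

1.1006


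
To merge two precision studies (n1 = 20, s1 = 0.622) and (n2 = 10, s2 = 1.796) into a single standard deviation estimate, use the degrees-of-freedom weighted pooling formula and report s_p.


s_p = sqrt(((n1-1)*s1^2 + (n2-1)*s2^2) / (n1+n2-2))
numerator = (20-1)*0.622^2 + (10-1)*1.796^2 = 7.350796 + 29.030544 = 36.38134
denominator = 20 + 10 - 2 = 28
s_p^2 = 36.38134 / 28 = 1.2993336
s_p = sqrt(1.2993336) = 1.1399

1.1399


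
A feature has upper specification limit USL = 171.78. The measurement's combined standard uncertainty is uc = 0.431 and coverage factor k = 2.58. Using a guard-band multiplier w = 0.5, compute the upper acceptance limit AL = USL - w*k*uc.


U = k * uc = 2.58 * 0.431 = 1.11198
guard band g = w * U = 0.5 * 1.11198 = 0.55599
AL = USL - g = 171.78 - 0.55599
AL = 171.2240

171.2240


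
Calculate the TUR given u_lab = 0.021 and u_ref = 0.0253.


TUR = u_lab / u_ref
= 0.021 / 0.0253
= 0.8300

0.8300


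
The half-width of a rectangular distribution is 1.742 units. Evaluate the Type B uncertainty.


u_B = half_width / sqrt(3)
u_B = 1.742 / 1.7320508
u_B = 1.0057

1.0057


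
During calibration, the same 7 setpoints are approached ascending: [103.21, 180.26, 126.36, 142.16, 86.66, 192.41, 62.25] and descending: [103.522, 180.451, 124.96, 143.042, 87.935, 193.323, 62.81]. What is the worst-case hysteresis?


|103.21 - 103.522| = 0.3120
|180.26 - 180.451| = 0.1910
|126.36 - 124.96| = 1.4000
|142.16 - 143.042| = 0.8820
|86.66 - 87.935| = 1.2750
|192.41 - 193.323| = 0.9130
|62.25 - 62.81| = 0.5600
hysteresis = max(diffs) = 1.4000

1.4000


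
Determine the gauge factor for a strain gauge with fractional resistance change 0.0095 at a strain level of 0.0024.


GF = (dR/R) / epsilon
= 0.0095 / 0.0024
= 3.9583

3.9583


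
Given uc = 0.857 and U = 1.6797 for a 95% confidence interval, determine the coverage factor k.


k = U / uc
k = 1.6797 / 0.857
k = 1.96

1.96


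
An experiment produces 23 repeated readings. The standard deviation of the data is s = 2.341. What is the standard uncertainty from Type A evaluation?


u_A = s / sqrt(n)
u_A = 2.341 / sqrt(23)
u_A = 2.341 / 4.7958315
u_A = 0.4881

0.4881


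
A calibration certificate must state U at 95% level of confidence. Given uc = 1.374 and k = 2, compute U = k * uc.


U = k * uc
U = 2 * 1.374
U = 2.7480

2.7480


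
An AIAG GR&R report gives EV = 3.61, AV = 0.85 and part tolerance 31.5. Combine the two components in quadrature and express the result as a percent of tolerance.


GRR = sqrt(EV^2 + AV^2) = sqrt(3.61^2 + 0.85^2) = 3.7087195
%GRR = GRR / tol * 100 = 3.7087195 / 31.5 * 100
%GRR = 11.7737

11.7737


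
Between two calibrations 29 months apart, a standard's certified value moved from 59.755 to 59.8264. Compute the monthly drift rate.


rate = (v2 - v1) / months
= (59.8264 - 59.755) / 29
= 0.0714 / 29
= 0.0025

0.0025


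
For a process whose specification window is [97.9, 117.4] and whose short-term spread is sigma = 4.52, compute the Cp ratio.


Cp = (USL - LSL) / (6 * sigma)
= (117.4 - 97.9) / (6 * 4.52)
= 19.5000 / 27.1200
= 0.7190

0.7190


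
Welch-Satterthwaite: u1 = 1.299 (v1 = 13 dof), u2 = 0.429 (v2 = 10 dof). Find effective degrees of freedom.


uc = sqrt(u1^2 + u2^2) = sqrt(1.299^2 + 0.429^2) = 1.3680066
v_eff = uc^4 / (u1^4/v1 + u2^4/v2)
= 1.3680066^4 / (1.299^4/13 + 0.429^4/10)
= 3.5022954 / 0.22241189
v_eff = 15.7469

15.7469


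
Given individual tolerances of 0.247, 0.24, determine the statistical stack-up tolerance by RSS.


RSS = sqrt(0.247^2 + 0.24^2)
= sqrt(0.118609)
= 0.3444

0.3444


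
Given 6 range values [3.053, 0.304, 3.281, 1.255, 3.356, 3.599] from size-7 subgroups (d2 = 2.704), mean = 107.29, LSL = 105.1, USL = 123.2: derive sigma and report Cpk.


R_bar = (3.053 + 0.304 + 3.281 + 1.255 + 3.356 + 3.599) / 6 = 2.4746667
sigma = R_bar / d2 = 2.4746667 / 2.704 = 0.91518739
Cp = (USL - LSL)/(6*sigma) = (123.2 - 105.1)/(6*0.91518739) = 3.2962
Cpu = (123.2 - 107.29)/(3*0.91518739) = 5.7948
Cpl = (107.29 - 105.1)/(3*0.91518739) = 0.7977
Cpk = min(Cpu, Cpl) = 0.7977

0.7977


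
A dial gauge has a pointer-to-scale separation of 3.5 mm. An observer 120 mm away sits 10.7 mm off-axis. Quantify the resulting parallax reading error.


error = h * offset / d
= 3.5 * 10.7 / 120
= 0.3121

0.3121


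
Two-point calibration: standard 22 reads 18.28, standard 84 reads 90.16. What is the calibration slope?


slope = (y2 - y1) / (x2 - x1)
= (90.16 - 18.28) / (84 - 22)
= 71.8800 / 62
= 1.1594

1.1594


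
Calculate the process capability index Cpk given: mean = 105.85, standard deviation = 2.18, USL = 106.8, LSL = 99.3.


Cpu = (USL - mean) / (3*sigma) = (106.8 - 105.85) / (3*2.18) = 0.1453
Cpl = (mean - LSL) / (3*sigma) = (105.85 - 99.3) / (3*2.18) = 1.0015
Cpk = min(Cpu, Cpl) = 0.1453

0.1453


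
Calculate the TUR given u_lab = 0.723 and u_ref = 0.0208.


TUR = u_lab / u_ref
= 0.723 / 0.0208
= 34.7596

34.7596


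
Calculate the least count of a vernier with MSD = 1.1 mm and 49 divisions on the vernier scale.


LC = MSD / n_div
= 1.1 / 49
= 0.0224

0.0224


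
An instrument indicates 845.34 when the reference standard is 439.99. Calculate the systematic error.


Systematic error = measured - true
= 845.34 - 439.99
= 405.3500

405.3500


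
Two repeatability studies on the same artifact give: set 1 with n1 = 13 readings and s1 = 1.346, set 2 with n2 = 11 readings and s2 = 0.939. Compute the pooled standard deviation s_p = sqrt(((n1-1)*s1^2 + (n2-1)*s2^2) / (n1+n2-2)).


s_p = sqrt(((n1-1)*s1^2 + (n2-1)*s2^2) / (n1+n2-2))
numerator = (13-1)*1.346^2 + (11-1)*0.939^2 = 21.740592 + 8.81721 = 30.557802
denominator = 13 + 11 - 2 = 22
s_p^2 = 30.557802 / 22 = 1.388991
s_p = sqrt(1.388991) = 1.1786

1.1786


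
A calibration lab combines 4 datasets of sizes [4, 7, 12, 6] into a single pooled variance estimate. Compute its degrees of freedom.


nu = sum_i (n_i - 1)
nu = ((4 - 1) + (7 - 1) + (12 - 1) + (6 - 1))
nu = 3 + 6 + 11 + 5
nu = 25

25


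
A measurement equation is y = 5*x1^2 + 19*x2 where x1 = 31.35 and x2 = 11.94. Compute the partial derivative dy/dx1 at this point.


y = 5*x1^2 + 19*x2
dy/dx1 = 2*5*x1
Evaluate at x1 = 31.35: c1 = 10 * 31.35
c1 = 313.5000

313.5000


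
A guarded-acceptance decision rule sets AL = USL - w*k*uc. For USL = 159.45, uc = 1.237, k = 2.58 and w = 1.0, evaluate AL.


U = k * uc = 2.58 * 1.237 = 3.19146
guard band g = w * U = 1.0 * 3.19146 = 3.19146
AL = USL - g = 159.45 - 3.19146
AL = 156.2585

156.2585


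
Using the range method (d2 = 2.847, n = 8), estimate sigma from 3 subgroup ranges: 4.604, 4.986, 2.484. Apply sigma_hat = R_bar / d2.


R_bar = (4.604 + 4.986 + 2.484) / 3
R_bar = 12.074 / 3 = 4.0246667
sigma_hat = R_bar / d2 = 4.0246667 / 2.847 = 1.4137

1.4137


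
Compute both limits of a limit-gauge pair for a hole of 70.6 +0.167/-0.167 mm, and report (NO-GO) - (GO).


GO = nominal - lower_tol (smallest hole = maximum material condition)
GO = 70.6 - 0.167 = 70.433
NO-GO = nominal + upper_tol (largest hole = least material condition)
NO-GO = 70.6 + 0.167 = 70.767
spread = NO-GO - GO = 70.767 - 70.433 = 0.3340

0.3340


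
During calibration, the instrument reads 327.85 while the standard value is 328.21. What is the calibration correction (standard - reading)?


Correction = standard - reading
= 328.21 - 327.85
= 0.3600

0.3600


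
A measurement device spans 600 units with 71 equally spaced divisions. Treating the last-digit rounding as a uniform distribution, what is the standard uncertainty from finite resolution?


resolution = range / divisions
resolution = 600 / 71 = 8.4507042
u_res = resolution / (2*sqrt(3))
u_res = 8.4507042 / 3.4641016
u_res = 2.4395

2.4395


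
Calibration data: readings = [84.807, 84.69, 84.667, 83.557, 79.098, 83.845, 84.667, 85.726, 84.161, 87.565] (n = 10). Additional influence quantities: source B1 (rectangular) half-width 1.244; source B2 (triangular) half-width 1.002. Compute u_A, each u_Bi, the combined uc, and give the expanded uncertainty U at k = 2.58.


mean = (84.807 + 84.69 + 84.667 + 83.557 + 79.098 + 83.845 + 84.667 + 85.726 + 84.161 + 87.565) / 10 = 84.2783
s = sqrt(sum((x - mean)^2)/(n-1)) = 2.1397486
u_A = s / sqrt(n) = 2.1397486 / sqrt(10) = 0.67664792
u_B1 = 1.244 / sqrt(3) = 0.71822373
u_B2 = 1.002 / sqrt(6) = 0.40906479
uc = sqrt(0.67664792^2 + 0.71822373^2 + 0.40906479^2) = 1.0681909
U = k * uc = 2.58 * 1.0681909
U = 2.7559

2.7559


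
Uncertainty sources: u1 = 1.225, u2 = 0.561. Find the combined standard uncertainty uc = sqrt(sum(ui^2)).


uc = sqrt(1.225^2 + 0.561^2)
uc = sqrt(1.815346)
uc = 1.3473

1.3473


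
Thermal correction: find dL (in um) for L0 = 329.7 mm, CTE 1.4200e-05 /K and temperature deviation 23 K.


dL = L * alpha * dT
= 329.7 * 1.4200e-05 * 23
= 0.1076800 mm
dL_um = 0.1076800 * 1000 = 107.6800 um

107.6800


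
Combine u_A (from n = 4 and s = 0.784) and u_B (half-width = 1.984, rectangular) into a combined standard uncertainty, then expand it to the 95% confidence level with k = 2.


u_A = s / sqrt(n) = 0.784 / sqrt(4) = 0.392
u_B = half_width / sqrt(3) = 1.984 / sqrt(3) = 1.1454629
uc = sqrt(u_A^2 + u_B^2) = sqrt(0.392^2 + 1.1454629^2) = 1.2106813
U = k * uc = 2 * 1.2106813
U = 2.4214

2.4214


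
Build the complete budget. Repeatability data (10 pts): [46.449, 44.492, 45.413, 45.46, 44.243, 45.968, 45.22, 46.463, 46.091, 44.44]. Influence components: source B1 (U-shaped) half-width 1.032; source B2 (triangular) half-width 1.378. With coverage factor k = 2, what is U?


mean = (46.449 + 44.492 + 45.413 + 45.46 + 44.243 + 45.968 + 45.22 + 46.463 + 46.091 + 44.44) / 10 = 45.4239
s = sqrt(sum((x - mean)^2)/(n-1)) = 0.82634704
u_A = s / sqrt(n) = 0.82634704 / sqrt(10) = 0.26131388
u_B1 = 1.032 / sqrt(2) = 0.7297342
u_B2 = 1.378 / sqrt(6) = 0.56256614
uc = sqrt(0.26131388^2 + 0.7297342^2 + 0.56256614^2) = 0.95774611
U = k * uc = 2 * 0.95774611
U = 1.9155

1.9155


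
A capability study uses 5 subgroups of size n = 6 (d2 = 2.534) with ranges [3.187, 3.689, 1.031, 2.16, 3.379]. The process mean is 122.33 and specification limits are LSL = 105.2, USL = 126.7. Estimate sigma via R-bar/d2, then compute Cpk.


R_bar = (3.187 + 3.689 + 1.031 + 2.16 + 3.379) / 5 = 2.6892
sigma = R_bar / d2 = 2.6892 / 2.534 = 1.061247
Cp = (USL - LSL)/(6*sigma) = (126.7 - 105.2)/(6*1.061247) = 3.3765
Cpu = (126.7 - 122.33)/(3*1.061247) = 1.3726
Cpl = (122.33 - 105.2)/(3*1.061247) = 5.3805
Cpk = min(Cpu, Cpl) = 1.3726

1.3726


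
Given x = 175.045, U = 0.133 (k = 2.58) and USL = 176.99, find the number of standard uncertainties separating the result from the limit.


u = U / k = 0.133 / 2.58 = 0.051550388
margin = |USL - x| = |176.99 - 175.045| = 1.945
z = margin / u = 1.945 / 0.051550388
z = 37.7301

37.7301


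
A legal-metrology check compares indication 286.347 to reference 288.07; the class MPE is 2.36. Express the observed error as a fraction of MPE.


e = indication - reference = 286.347 - 288.07 = -1.7230
|e| = 1.7230
ratio = |e| / MPE = 1.7230 / 2.36
ratio = 0.7301

0.7301


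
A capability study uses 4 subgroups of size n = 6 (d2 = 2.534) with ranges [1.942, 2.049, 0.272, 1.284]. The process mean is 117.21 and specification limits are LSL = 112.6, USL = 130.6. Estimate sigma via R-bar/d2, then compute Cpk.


R_bar = (1.942 + 2.049 + 0.272 + 1.284) / 4 = 1.38675
sigma = R_bar / d2 = 1.38675 / 2.534 = 0.5472573
Cp = (USL - LSL)/(6*sigma) = (130.6 - 112.6)/(6*0.5472573) = 5.4819
Cpu = (130.6 - 117.21)/(3*0.5472573) = 8.1558
Cpl = (117.21 - 112.6)/(3*0.5472573) = 2.8079
Cpk = min(Cpu, Cpl) = 2.8079

2.8079


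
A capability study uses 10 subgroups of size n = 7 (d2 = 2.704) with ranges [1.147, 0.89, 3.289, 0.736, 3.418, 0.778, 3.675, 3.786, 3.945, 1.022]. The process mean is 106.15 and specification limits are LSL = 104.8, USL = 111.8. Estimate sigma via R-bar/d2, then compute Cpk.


R_bar = (1.147 + 0.89 + 3.289 + 0.736 + 3.418 + 0.778 + 3.675 + 3.786 + 3.945 + 1.022) / 10 = 2.2686
sigma = R_bar / d2 = 2.2686 / 2.704 = 0.83897929
Cp = (USL - LSL)/(6*sigma) = (111.8 - 104.8)/(6*0.83897929) = 1.3906
Cpu = (111.8 - 106.15)/(3*0.83897929) = 2.2448
Cpl = (106.15 - 104.8)/(3*0.83897929) = 0.5364
Cpk = min(Cpu, Cpl) = 0.5364

0.5364


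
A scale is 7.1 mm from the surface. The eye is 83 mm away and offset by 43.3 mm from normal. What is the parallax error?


error = h * offset / d
= 7.1 * 43.3 / 83
= 3.7040

3.7040


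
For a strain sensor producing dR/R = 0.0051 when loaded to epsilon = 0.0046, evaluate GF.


GF = (dR/R) / epsilon
= 0.0051 / 0.0046
= 1.1087

1.1087


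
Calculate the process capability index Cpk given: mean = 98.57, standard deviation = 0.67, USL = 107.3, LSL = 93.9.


Cpu = (USL - mean) / (3*sigma) = (107.3 - 98.57) / (3*0.67) = 4.3433
Cpl = (mean - LSL) / (3*sigma) = (98.57 - 93.9) / (3*0.67) = 2.3234
Cpk = min(Cpu, Cpl) = 2.3234

2.3234


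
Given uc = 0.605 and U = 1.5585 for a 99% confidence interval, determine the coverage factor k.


k = U / uc
k = 1.5585 / 0.605
k = 2.576

2.576


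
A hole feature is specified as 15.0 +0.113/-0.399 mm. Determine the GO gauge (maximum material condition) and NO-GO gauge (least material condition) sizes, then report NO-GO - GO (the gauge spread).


GO = nominal - lower_tol (smallest hole = maximum material condition)
GO = 15.0 - 0.399 = 14.601
NO-GO = nominal + upper_tol (largest hole = least material condition)
NO-GO = 15.0 + 0.113 = 15.113
spread = NO-GO - GO = 15.113 - 14.601 = 0.5120

0.5120


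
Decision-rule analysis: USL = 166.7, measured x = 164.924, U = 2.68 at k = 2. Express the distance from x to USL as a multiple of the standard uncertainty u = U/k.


u = U / k = 2.68 / 2 = 1.34
margin = |USL - x| = |166.7 - 164.924| = 1.776
z = margin / u = 1.776 / 1.34
z = 1.3254

1.3254


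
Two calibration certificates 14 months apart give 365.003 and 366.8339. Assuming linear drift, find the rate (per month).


rate = (v2 - v1) / months
= (366.8339 - 365.003) / 14
= 1.8309 / 14
= 0.1308

0.1308


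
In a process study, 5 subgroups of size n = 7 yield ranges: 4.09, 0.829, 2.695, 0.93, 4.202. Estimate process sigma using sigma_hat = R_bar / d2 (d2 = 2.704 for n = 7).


R_bar = (4.09 + 0.829 + 2.695 + 0.93 + 4.202) / 5
R_bar = 12.746 / 5 = 2.5492
sigma_hat = R_bar / d2 = 2.5492 / 2.704 = 0.9428

0.9428


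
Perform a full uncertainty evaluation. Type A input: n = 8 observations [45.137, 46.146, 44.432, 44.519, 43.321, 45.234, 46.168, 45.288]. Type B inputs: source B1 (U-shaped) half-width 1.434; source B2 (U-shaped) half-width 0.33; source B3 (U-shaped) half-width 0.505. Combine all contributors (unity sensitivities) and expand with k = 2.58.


mean = (45.137 + 46.146 + 44.432 + 44.519 + 43.321 + 45.234 + 46.168 + 45.288) / 8 = 45.030625
s = sqrt(sum((x - mean)^2)/(n-1)) = 0.94108842
u_A = s / sqrt(n) = 0.94108842 / sqrt(8) = 0.332725
u_B1 = 1.434 / sqrt(2) = 1.0139911
u_B2 = 0.33 / sqrt(2) = 0.23334524
u_B3 = 0.505 / sqrt(2) = 0.35708892
uc = sqrt(0.332725^2 + 1.0139911^2 + 0.23334524^2 + 0.35708892^2) = 1.1492808
U = k * uc = 2.58 * 1.1492808
U = 2.9651

2.9651


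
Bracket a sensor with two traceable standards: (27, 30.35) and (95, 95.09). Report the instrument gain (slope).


slope = (y2 - y1) / (x2 - x1)
= (95.09 - 30.35) / (95 - 27)
= 64.7400 / 68
= 0.9521

0.9521


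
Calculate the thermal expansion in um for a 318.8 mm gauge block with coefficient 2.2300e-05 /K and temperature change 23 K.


dL = L * alpha * dT
= 318.8 * 2.2300e-05 * 23
= 0.1635125 mm
dL_um = 0.1635125 * 1000 = 163.5125 um

163.5125


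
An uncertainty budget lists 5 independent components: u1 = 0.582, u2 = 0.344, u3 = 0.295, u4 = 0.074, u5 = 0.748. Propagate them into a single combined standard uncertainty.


uc = sqrt(0.582^2 + 0.344^2 + 0.295^2 + 0.074^2 + 0.748^2)
uc = sqrt(1.109065)
uc = 1.0531

1.0531


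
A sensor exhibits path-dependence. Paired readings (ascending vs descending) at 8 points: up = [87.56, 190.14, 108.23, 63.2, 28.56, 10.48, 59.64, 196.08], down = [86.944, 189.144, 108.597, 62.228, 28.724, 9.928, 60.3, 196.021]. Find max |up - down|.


|87.56 - 86.944| = 0.6160
|190.14 - 189.144| = 0.9960
|108.23 - 108.597| = 0.3670
|63.2 - 62.228| = 0.9720
|28.56 - 28.724| = 0.1640
|10.48 - 9.928| = 0.5520
|59.64 - 60.3| = 0.6600
|196.08 - 196.021| = 0.0590
hysteresis = max(diffs) = 0.9960

0.9960


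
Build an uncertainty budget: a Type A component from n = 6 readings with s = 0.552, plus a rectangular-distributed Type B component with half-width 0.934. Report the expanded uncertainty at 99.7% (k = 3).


u_A = s / sqrt(n) = 0.552 / sqrt(6) = 0.22535306
u_B = half_width / sqrt(3) = 0.934 / sqrt(3) = 0.53924515
uc = sqrt(u_A^2 + u_B^2) = sqrt(0.22535306^2 + 0.53924515^2) = 0.58443933
U = k * uc = 3 * 0.58443933
U = 1.7533

1.7533


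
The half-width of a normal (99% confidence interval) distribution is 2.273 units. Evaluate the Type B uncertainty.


u_B = half_width / 2.576
u_B = 2.273 / 2.576
u_B = 0.8824

0.8824


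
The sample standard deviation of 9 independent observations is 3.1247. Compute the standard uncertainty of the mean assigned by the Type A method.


u_A = s / sqrt(n)
u_A = 3.1247 / sqrt(9)
u_A = 3.1247 / 3
u_A = 1.0416

1.0416


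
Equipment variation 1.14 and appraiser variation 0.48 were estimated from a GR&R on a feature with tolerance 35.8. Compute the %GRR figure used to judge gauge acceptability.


GRR = sqrt(EV^2 + AV^2) = sqrt(1.14^2 + 0.48^2) = 1.2369317
%GRR = GRR / tol * 100 = 1.2369317 / 35.8 * 100
%GRR = 3.4551

3.4551


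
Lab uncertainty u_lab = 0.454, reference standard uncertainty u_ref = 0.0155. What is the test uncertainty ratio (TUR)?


TUR = u_lab / u_ref
= 0.454 / 0.0155
= 29.2903

29.2903


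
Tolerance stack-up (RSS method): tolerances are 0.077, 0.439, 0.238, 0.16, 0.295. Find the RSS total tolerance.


RSS = sqrt(0.077^2 + 0.439^2 + 0.238^2 + 0.16^2 + 0.295^2)
= sqrt(0.367919)
= 0.6066

0.6066


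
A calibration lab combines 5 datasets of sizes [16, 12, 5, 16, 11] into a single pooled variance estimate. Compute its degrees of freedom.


nu = sum_i (n_i - 1)
nu = ((16 - 1) + (12 - 1) + (5 - 1) + (16 - 1) + (11 - 1))
nu = 15 + 11 + 4 + 15 + 10
nu = 55

55


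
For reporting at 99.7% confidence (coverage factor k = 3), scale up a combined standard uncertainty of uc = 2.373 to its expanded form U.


U = k * uc
U = 3 * 2.373
U = 7.1190

7.1190


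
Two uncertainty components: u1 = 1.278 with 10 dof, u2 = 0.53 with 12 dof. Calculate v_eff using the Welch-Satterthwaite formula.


uc = sqrt(u1^2 + u2^2) = sqrt(1.278^2 + 0.53^2) = 1.3835404
v_eff = uc^4 / (u1^4/v1 + u2^4/v2)
= 1.3835404^4 / (1.278^4/10 + 0.53^4/12)
= 3.6641005 / 0.27333706
v_eff = 13.4051

13.4051


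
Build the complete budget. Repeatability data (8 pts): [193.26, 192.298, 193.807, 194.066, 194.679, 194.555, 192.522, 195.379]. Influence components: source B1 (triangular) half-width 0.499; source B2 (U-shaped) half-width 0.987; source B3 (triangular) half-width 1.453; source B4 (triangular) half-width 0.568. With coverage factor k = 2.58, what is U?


mean = (193.26 + 192.298 + 193.807 + 194.066 + 194.679 + 194.555 + 192.522 + 195.379) / 8 = 193.82075
s = sqrt(sum((x - mean)^2)/(n-1)) = 1.0746531
u_A = s / sqrt(n) = 1.0746531 / sqrt(8) = 0.37994725
u_B1 = 0.499 / sqrt(6) = 0.2037159
u_B2 = 0.987 / sqrt(2) = 0.69791439
u_B3 = 1.453 / sqrt(6) = 0.59318477
u_B4 = 0.568 / sqrt(6) = 0.23188503
uc = sqrt(0.37994725^2 + 0.2037159^2 + 0.69791439^2 + 0.59318477^2 + 0.23188503^2) = 1.0385487
U = k * uc = 2.58 * 1.0385487
U = 2.6795

2.6795


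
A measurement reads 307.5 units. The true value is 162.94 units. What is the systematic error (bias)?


Systematic error = measured - true
= 307.5 - 162.94
= 144.5600

144.5600


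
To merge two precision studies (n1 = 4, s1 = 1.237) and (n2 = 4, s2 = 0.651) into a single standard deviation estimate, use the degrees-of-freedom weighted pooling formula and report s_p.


s_p = sqrt(((n1-1)*s1^2 + (n2-1)*s2^2) / (n1+n2-2))
numerator = (4-1)*1.237^2 + (4-1)*0.651^2 = 4.590507 + 1.271403 = 5.86191
denominator = 4 + 4 - 2 = 6
s_p^2 = 5.86191 / 6 = 0.976985
s_p = sqrt(0.976985) = 0.9884

0.9884


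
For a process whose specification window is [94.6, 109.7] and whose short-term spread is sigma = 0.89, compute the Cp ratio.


Cp = (USL - LSL) / (6 * sigma)
= (109.7 - 94.6) / (6 * 0.89)
= 15.1000 / 5.3400
= 2.8277

2.8277


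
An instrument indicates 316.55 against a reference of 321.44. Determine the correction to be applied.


Correction = standard - reading
= 321.44 - 316.55
= 4.8900

4.8900


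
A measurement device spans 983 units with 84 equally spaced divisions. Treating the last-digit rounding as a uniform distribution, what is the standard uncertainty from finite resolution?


resolution = range / divisions
resolution = 983 / 84 = 11.702381
u_res = resolution / (2*sqrt(3))
u_res = 11.702381 / 3.4641016
u_res = 3.3782

3.3782


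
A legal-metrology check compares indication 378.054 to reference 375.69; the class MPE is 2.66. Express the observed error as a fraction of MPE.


e = indication - reference = 378.054 - 375.69 = 2.3640
|e| = 2.3640
ratio = |e| / MPE = 2.3640 / 2.66
ratio = 0.8887

0.8887


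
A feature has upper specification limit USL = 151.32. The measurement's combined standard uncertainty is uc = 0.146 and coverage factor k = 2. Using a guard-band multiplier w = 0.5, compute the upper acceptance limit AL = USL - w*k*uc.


U = k * uc = 2 * 0.146 = 0.292
guard band g = w * U = 0.5 * 0.292 = 0.146
AL = USL - g = 151.32 - 0.146
AL = 151.1740

151.1740


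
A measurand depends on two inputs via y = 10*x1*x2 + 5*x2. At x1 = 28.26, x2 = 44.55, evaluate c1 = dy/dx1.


y = 10*x1*x2 + 5*x2
dy/dx1 = 10*x2
Evaluate at x2 = 44.55: c1 = 10 * 44.55
c1 = 445.5000

445.5000


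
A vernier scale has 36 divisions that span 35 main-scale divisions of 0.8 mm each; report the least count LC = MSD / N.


LC = MSD / n_div
= 0.8 / 36
= 0.0222

0.0222


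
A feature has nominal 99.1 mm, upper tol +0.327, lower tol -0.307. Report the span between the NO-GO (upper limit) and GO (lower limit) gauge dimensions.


GO = nominal - lower_tol (smallest hole = maximum material condition)
GO = 99.1 - 0.307 = 98.793
NO-GO = nominal + upper_tol (largest hole = least material condition)
NO-GO = 99.1 + 0.327 = 99.427
spread = NO-GO - GO = 99.427 - 98.793 = 0.6340

0.6340


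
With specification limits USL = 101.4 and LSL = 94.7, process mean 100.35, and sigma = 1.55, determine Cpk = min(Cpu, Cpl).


Cpu = (USL - mean) / (3*sigma) = (101.4 - 100.35) / (3*1.55) = 0.2258
Cpl = (mean - LSL) / (3*sigma) = (100.35 - 94.7) / (3*1.55) = 1.2151
Cpk = min(Cpu, Cpl) = 0.2258

0.2258


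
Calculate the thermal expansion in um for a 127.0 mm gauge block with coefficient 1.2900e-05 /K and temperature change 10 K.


dL = L * alpha * dT
= 127.0 * 1.2900e-05 * 10
= 0.0163830 mm
dL_um = 0.0163830 * 1000 = 16.3830 um

16.3830


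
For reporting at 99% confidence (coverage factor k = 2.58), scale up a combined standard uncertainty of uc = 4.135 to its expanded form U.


U = k * uc
U = 2.58 * 4.135
U = 10.6683

10.6683


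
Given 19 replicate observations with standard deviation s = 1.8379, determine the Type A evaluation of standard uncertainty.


u_A = s / sqrt(n)
u_A = 1.8379 / sqrt(19)
u_A = 1.8379 / 4.3588989
u_A = 0.4216

0.4216


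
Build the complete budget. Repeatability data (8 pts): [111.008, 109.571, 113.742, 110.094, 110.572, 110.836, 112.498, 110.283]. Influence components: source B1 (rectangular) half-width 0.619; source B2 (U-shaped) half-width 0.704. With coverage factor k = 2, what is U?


mean = (111.008 + 109.571 + 113.742 + 110.094 + 110.572 + 110.836 + 112.498 + 110.283) / 8 = 111.0755
s = sqrt(sum((x - mean)^2)/(n-1)) = 1.3786161
u_A = s / sqrt(n) = 1.3786161 / sqrt(8) = 0.4874144
u_B1 = 0.619 / sqrt(3) = 0.35737982
u_B2 = 0.704 / sqrt(2) = 0.49780317
uc = sqrt(0.4874144^2 + 0.35737982^2 + 0.49780317^2) = 0.78300775
U = k * uc = 2 * 0.78300775
U = 1.5660

1.5660


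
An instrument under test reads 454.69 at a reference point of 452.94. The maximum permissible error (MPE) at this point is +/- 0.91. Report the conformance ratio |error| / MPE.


e = indication - reference = 454.69 - 452.94 = 1.7500
|e| = 1.7500
ratio = |e| / MPE = 1.7500 / 0.91
ratio = 1.9231

1.9231


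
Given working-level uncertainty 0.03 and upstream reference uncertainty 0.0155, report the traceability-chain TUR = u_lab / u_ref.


TUR = u_lab / u_ref
= 0.03 / 0.0155
= 1.9355

1.9355


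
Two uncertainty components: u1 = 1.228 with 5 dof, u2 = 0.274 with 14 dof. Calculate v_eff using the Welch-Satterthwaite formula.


uc = sqrt(u1^2 + u2^2) = sqrt(1.228^2 + 0.274^2) = 1.2581971
v_eff = uc^4 / (u1^4/v1 + u2^4/v2)
= 1.2581971^4 / (1.228^4/5 + 0.274^4/14)
= 2.5060788 / 0.45520575
v_eff = 5.5054

5.5054


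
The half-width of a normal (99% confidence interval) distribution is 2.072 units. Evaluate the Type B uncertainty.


u_B = half_width / 2.576
u_B = 2.072 / 2.576
u_B = 0.8043

0.8043


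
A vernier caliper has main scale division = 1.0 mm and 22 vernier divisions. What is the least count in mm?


LC = MSD / n_div
= 1.0 / 22
= 0.0455

0.0455


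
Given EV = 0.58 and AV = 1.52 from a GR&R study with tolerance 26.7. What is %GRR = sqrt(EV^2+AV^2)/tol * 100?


GRR = sqrt(EV^2 + AV^2) = sqrt(0.58^2 + 1.52^2) = 1.6268989
%GRR = GRR / tol * 100 = 1.6268989 / 26.7 * 100
%GRR = 6.0933

6.0933


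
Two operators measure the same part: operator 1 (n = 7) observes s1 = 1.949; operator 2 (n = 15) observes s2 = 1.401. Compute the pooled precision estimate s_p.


s_p = sqrt(((n1-1)*s1^2 + (n2-1)*s2^2) / (n1+n2-2))
numerator = (7-1)*1.949^2 + (15-1)*1.401^2 = 22.791606 + 27.479214 = 50.27082
denominator = 7 + 15 - 2 = 20
s_p^2 = 50.27082 / 20 = 2.513541
s_p = sqrt(2.513541) = 1.5854

1.5854


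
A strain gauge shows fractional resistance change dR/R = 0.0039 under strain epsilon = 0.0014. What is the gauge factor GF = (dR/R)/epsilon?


GF = (dR/R) / epsilon
= 0.0039 / 0.0014
= 2.7857

2.7857


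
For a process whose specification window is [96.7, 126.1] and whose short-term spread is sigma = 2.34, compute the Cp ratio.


Cp = (USL - LSL) / (6 * sigma)
= (126.1 - 96.7) / (6 * 2.34)
= 29.4000 / 14.0400
= 2.0940

2.0940


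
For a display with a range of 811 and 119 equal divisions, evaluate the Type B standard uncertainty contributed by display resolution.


resolution = range / divisions
resolution = 811 / 119 = 6.8151261
u_res = resolution / (2*sqrt(3))
u_res = 6.8151261 / 3.4641016
u_res = 1.9674

1.9674


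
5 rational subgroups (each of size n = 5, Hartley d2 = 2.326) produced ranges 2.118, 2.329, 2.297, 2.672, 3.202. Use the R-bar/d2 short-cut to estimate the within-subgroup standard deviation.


R_bar = (2.118 + 2.329 + 2.297 + 2.672 + 3.202) / 5
R_bar = 12.618 / 5 = 2.5236
sigma_hat = R_bar / d2 = 2.5236 / 2.326 = 1.0850

1.0850


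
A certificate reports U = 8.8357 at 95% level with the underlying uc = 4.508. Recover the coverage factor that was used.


k = U / uc
k = 8.8357 / 4.508
k = 1.96

1.96


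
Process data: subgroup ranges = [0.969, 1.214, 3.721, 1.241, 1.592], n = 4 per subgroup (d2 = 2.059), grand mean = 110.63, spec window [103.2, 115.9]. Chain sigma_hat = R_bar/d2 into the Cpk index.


R_bar = (0.969 + 1.214 + 3.721 + 1.241 + 1.592) / 5 = 1.7474
sigma = R_bar / d2 = 1.7474 / 2.059 = 0.8486644
Cp = (USL - LSL)/(6*sigma) = (115.9 - 103.2)/(6*0.8486644) = 2.4941
Cpu = (115.9 - 110.63)/(3*0.8486644) = 2.0699
Cpl = (110.63 - 103.2)/(3*0.8486644) = 2.9183
Cpk = min(Cpu, Cpl) = 2.0699

2.0699


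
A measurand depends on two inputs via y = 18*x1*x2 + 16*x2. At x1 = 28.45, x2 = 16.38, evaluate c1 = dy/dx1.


y = 18*x1*x2 + 16*x2
dy/dx1 = 18*x2
Evaluate at x2 = 16.38: c1 = 18 * 16.38
c1 = 294.8400

294.8400


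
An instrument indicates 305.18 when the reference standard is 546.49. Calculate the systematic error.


Systematic error = measured - true
= 305.18 - 546.49
= -241.3100

-241.3100


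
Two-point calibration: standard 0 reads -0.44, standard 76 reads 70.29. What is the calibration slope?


slope = (y2 - y1) / (x2 - x1)
= (70.29 - -0.44) / (76 - 0)
= 70.7300 / 76
= 0.9307

0.9307


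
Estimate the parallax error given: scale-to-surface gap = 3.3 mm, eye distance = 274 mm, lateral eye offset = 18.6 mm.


error = h * offset / d
= 3.3 * 18.6 / 274
= 0.2240

0.2240


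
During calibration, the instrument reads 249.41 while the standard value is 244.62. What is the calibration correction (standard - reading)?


Correction = standard - reading
= 244.62 - 249.41
= -4.7900

-4.7900


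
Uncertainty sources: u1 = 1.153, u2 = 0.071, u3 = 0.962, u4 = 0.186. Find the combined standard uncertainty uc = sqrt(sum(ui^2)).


uc = sqrt(1.153^2 + 0.071^2 + 0.962^2 + 0.186^2)
uc = sqrt(2.29449)
uc = 1.5148

1.5148


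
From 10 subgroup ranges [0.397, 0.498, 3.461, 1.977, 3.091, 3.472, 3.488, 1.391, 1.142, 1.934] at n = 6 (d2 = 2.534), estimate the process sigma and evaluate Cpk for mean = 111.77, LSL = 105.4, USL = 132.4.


R_bar = (0.397 + 0.498 + 3.461 + 1.977 + 3.091 + 3.472 + 3.488 + 1.391 + 1.142 + 1.934) / 10 = 2.0851
sigma = R_bar / d2 = 2.0851 / 2.534 = 0.82284925
Cp = (USL - LSL)/(6*sigma) = (132.4 - 105.4)/(6*0.82284925) = 5.4688
Cpu = (132.4 - 111.77)/(3*0.82284925) = 8.3571
Cpl = (111.77 - 105.4)/(3*0.82284925) = 2.5805
Cpk = min(Cpu, Cpl) = 2.5805

2.5805
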